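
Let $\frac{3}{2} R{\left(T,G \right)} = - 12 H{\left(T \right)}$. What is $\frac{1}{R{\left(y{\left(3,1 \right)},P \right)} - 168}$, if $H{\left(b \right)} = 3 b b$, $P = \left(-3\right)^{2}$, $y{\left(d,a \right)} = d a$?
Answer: $- \frac{1}{384} \approx -0.0026042$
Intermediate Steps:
$y{\left(d,a \right)} = a d$
$P = 9$
$H{\left(b \right)} = 3 b^{2}$
$R{\left(T,G \right)} = - 24 T^{2}$ ($R{\left(T,G \right)} = \frac{2 \left(- 12 \cdot 3 T^{2}\right)}{3} = \frac{2 \left(- 36 T^{2}\right)}{3} = - 24 T^{2}$)
$\frac{1}{R{\left(y{\left(3,1 \right)},P \right)} - 168} = \frac{1}{- 24 \left(1 \cdot 3\right)^{2} - 168} = \frac{1}{- 24 \cdot 3^{2} - 168} = \frac{1}{\left(-24\right) 9 - 168} = \frac{1}{-216 - 168} = \frac{1}{-384} = - \frac{1}{384}$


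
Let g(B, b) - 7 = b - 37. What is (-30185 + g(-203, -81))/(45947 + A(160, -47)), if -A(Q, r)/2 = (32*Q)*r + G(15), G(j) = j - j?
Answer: -30296/527227 ≈ -0.057463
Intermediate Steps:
G(j) = 0
A(Q, r) = -64*Q*r (A(Q, r) = -2*((32*Q)*r + 0) = -2*(32*Q*r + 0) = -64*Q*r)
g(B, b) = -30 + b (g(B, b) = 7 + (b - 37) = 7 + (-37 + b) = -30 + b)
(-30185 + g(-203, -81))/(45947 + A(160, -47)) = (-30185 + (-30 - 81))/(45947 - 64*160*(-47)) = (-30185 - 111)/(45947 + 481280) = -30296/527227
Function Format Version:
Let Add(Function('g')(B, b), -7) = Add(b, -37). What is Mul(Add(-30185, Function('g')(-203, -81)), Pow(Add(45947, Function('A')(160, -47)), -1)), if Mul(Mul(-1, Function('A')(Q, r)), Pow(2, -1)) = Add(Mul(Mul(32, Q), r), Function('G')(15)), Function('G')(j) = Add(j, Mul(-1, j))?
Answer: Rational(-30296, 527227) ≈ -0.057463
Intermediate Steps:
Function('G')(j) = 0
Function('A')(Q, r) = Mul(-64, Q, r) (Function('A')(Q, r) = Mul(-2, Add(Mul(Mul(32, Q), r), 0)) = Mul(-2, Add(Mul(32, Q, r), 0)) = Mul(-2, Mul(32, Q, r)) = Mul(-64, Q, r))
Function('g')(B, b) = Add(-30, b) (Function('g')(B, b) = Add(7, Add(b, -37)) = Add(7, Add(-37, b)) = Add(-30, b))
Mul(Add(-30185, Function('g')(-203, -81)), Pow(Add(45947, Function('A')(160, -47)), -1)) = Mul(Add(-30185, Add(-30, -81)), Pow(Add(45947, Mul(-64, 160, -47)), -1)) = Mul(Add(-30185, -111), Pow(Add(45947, 481280), -1)) = Mul(-30296, Pow(527227, -1)) = Mul(-30296, Rational(1, 527227)) = Rational(-30296, 527227)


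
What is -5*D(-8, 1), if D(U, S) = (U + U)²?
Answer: -1280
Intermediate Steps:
D(U, S) = 4*U² (D(U, S) = (2*U)² = 4*U²)
-5*D(-8, 1) = -20*(-8)² = -20*64 = -5*256 = -1280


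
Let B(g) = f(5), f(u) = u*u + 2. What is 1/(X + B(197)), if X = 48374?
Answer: 1/48401 ≈ 2.0661e-5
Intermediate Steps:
f(u) = 2 + u² (f(u) = u² + 2 = 2 + u²)
B(g) = 27 (B(g) = 2 + 5² = 2 + 25 = 27)
1/(X + B(197)) = 1/(48374 + 27) = 1/48401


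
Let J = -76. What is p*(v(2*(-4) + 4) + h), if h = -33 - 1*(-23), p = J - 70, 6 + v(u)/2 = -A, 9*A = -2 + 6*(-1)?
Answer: 26572/9 ≈ 2952.4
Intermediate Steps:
A = -8/9 (A = (-2 + 6*(-1))/9 = (-2 - 6)/9 = (⅑)*(-8) = -8/9 ≈ -0.88889)
v(u) = -92/9 (v(u) = -12 + 2*(-1*(-8/9)) = -12 + 2*(8/9) = -12 + 16/9 = -92/9)
p = -146 (p = -76 - 70 = -146)
h = -10 (h = -33 + 23 = -10)
p*(v(2*(-4) + 4) + h) = -146*(-92/9 - 10) = -146*(-182/9) = 26572/9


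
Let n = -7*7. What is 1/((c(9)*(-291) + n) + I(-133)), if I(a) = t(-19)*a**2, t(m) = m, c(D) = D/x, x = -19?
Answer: -19/6384041 ≈ -2.9762e-6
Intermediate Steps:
n = -49
c(D) = -D/19 (c(D) = D/(-19) = D*(-1/19) = -D/19)
I(a) = -19*a**2
1/((c(9)*(-291) + n) + I(-133)) = 1/((-1/19*9*(-291) - 49) - 19*(-133)**2) = 1/((-9/19*(-291) - 49) - 19*17689) = 1/((2619/19 - 49) - 336091) = 1/(1688/19 - 336091) = 1/(-6384041/19) = -19/6384041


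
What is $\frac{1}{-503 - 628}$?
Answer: $- \frac{1}{1131} \approx -0.00088417$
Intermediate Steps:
$\frac{1}{-503 - 628} = \frac{1}{-1131} = - \frac{1}{1131}$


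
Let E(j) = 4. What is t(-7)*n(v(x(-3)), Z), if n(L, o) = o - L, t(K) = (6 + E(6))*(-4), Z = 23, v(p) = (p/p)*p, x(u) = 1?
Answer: -880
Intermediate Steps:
v(p) = p (v(p) = 1*p = p)
t(K) = -40 (t(K) = (6 + 4)*(-4) = 10*(-4) = -40)
t(-7)*n(v(x(-3)), Z) = -40*(23 - 1*1) = -40*(23 - 1) = -40*22 = -880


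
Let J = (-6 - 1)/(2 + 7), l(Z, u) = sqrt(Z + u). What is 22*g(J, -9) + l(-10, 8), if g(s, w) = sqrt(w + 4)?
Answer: I*(sqrt(2) + 22*sqrt(5)) ≈ 50.608*I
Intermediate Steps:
J = -7/9 ≈ -0.77778
g(s, w) = sqrt(4 + w)
22*g(J, -9) + l(-10, 8) = 22*sqrt(4 - 9) + sqrt(-10 + 8) = 22*sqrt(-5) + sqrt(-2) = 22*(I*sqrt(5)) + I*sqrt(2) = 22*I*sqrt(5) + I*sqrt(2) = I*sqrt(2) + 22*I*sqrt(5)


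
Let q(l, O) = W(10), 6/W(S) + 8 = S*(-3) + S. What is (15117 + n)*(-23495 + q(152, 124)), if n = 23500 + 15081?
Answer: -8831522117/7 ≈ -1.2616e+9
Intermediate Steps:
W(S) = 6/(-8 - 2*S) (W(S) = 6/(-8 + (S*(-3) + S)) = 6/(-8 + (-3*S + S)) = 6/(-8 - 2*S))
n = 38581
q(l, O) = -3/14 (q(l, O) = -3/(4 + 10) = -3/14)
(15117 + n)*(-23495 + q(152, 124)) = (15117 + 38581)*(-23495 - 3/14) = 53698*(-328933/14) = -8831522117/7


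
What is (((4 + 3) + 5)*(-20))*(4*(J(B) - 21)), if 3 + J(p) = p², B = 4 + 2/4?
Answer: 3600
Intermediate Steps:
B = 9/2 (B = 4 + 2*(¼) = 4 + ½ = 9/2 ≈ 4.5000)
J(p) = -3 + p²
(((4 + 3) + 5)*(-20))*(4*(J(B) - 21)) = (((4 + 3) + 5)*(-20))*(4*((-3 + (9/2)²) - 21)) = ((7 + 5)*(-20))*(4*((-3 + 81/4) - 21)) = (12*(-20))*(4*(69/4 - 21)) = -960*(-15)/4 = -240*(-15) = 3600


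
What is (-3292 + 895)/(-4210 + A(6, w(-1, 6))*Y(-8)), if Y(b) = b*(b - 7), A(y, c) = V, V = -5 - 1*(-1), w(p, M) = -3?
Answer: 2397/4690 ≈ 0.51109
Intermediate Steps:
V = -4 (V = -5 + 1 = -4)
A(y, c) = -4
Y(b) = b*(-7 + b)
(-3292 + 895)/(-4210 + A(6, w(-1, 6))*Y(-8)) = (-3292 + 895)/(-4210 - (-32)*(-7 - 8)) = -2397/(-4210 - (-32)*(-15)) = -2397/(-4210 - 4*120) = -2397/(-4210 - 480) = -2397/(-4690) = -2397*(-1/4690) = 2397/4690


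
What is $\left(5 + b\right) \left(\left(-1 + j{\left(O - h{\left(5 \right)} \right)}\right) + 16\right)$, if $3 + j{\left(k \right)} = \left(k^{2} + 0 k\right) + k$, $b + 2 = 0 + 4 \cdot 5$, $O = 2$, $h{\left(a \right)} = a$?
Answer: $414$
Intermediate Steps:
$b = 18$ ($b = -2 + \left(0 + 4 \cdot 5\right) = -2 + \left(0 + 20\right) = -2 + 20 = 18$)
$j{\left(k \right)} = -3 + k + k^{2}$ ($j{\left(k \right)} = -3 + \left(\left(k^{2} + 0 k\right) + k\right) = -3 + \left(\left(k^{2} + 0\right) + k\right) = -3 + \left(k^{2} + k\right) = -3 + \left(k + k^{2}\right) = -3 + k + k^{2}$)
$\left(5 + b\right) \left(\left(-1 + j{\left(O - h{\left(5 \right)} \right)}\right) + 16\right) = \left(5 + 18\right) \left(\left(-1 + \left(-3 + \left(2 - 5\right) + \left(2 - 5\right)^{2}\right)\right) + 16\right) = 23 \left(\left(-1 + \left(-3 + \left(2 - 5\right) + \left(2 - 5\right)^{2}\right)\right) + 16\right) = 23 \left(\left(-1 - \left(6 - 9\right)\right) + 16\right) = 23 \left(\left(-1 - -3\right) + 16\right) = 23 \left(\left(-1 + 3\right) + 16\right) = 23 \left(2 + 16\right) = 23 \cdot 18 = 414$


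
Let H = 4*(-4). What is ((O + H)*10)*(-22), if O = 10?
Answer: 1320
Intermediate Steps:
H = -16
((O + H)*10)*(-22) = ((10 - 16)*10)*(-22) = -6*10*(-22) = -60*(-22) = 1320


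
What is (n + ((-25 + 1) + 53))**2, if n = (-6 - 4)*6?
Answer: 961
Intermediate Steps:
n = -60 (n = -10*6 = -60)
(n + ((-25 + 1) + 53))**2 = (-60 + ((-25 + 1) + 53))**2 = (-60 + (-24 + 53))**2 = (-60 + 29)**2 = (-31)**2 = 961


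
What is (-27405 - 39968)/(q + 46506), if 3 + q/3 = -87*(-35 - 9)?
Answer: -67373/57981 ≈ -1.1620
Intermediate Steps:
q = 11475 (q = -9 + 3*(-87*(-35 - 9)) = -9 + 3*(-87*(-44)) = -9 + 3*3828 = -9 + 11484 = 11475)
(-27405 - 39968)/(q + 46506) = (-27405 - 39968)/(11475 + 46506) = -67373/57981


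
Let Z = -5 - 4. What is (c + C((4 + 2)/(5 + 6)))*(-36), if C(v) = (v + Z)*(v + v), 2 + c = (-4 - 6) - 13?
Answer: 149076/121 ≈ 1232.0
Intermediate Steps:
Z = -9
c = -25 (c = -2 + ((-4 - 6) - 13) = -2 + (-10 - 13) = -2 - 23 = -25)
C(v) = 2*v*(-9 + v) (C(v) = (v - 9)*(v + v) = (-9 + v)*(2*v) = 2*v*(-9 + v))
(c + C((4 + 2)/(5 + 6)))*(-36) = (-25 + 2*((4 + 2)/(5 + 6))*(-9 + (4 + 2)/(5 + 6)))*(-36) = (-25 + 2*(6/11)*(-9 + 6/11))*(-36) = (-25 + 2*(6/11)*(-93/11))*(-36) = (-25 - 1116/121)*(-36) = -4141/121*(-36) = 149076/121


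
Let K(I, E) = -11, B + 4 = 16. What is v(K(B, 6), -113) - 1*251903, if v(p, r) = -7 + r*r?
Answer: -239141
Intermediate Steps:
B = 12 (B = -4 + 16 = 12)
v(p, r) = -7 + r²
v(K(B, 6), -113) - 1*251903 = (-7 + (-113)²) - 1*251903 = (-7 + 12769) - 251903 = 12762 - 251903 = -239141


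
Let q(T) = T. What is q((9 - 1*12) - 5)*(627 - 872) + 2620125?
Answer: 2622085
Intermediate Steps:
q((9 - 1*12) - 5)*(627 - 872) + 2620125 = ((9 - 1*12) - 5)*(627 - 872) + 2620125 = ((9 - 12) - 5)*(-245) + 2620125 = (-3 - 5)*(-245) + 2620125 = -8*(-245) + 2620125 = 1960 + 2620125 = 2622085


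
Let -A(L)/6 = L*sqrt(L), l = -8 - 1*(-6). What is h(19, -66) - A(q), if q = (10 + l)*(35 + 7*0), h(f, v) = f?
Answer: 19 + 3360*sqrt(70) ≈ 28131.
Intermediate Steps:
l = -2 (l = -8 + 6 = -2)
q = 280 (q = (10 - 2)*(35 + 7*0) = 8*(35 + 0) = 8*35 = 280)
A(L) = -6*L**(3/2) (A(L) = -6*L*sqrt(L) = -6*L**(3/2))
h(19, -66) - A(q) = 19 - (-6)*280**(3/2) = 19 - (-6)*560*sqrt(70) = 19 - (-3360)*sqrt(70) = 19 + 3360*sqrt(70)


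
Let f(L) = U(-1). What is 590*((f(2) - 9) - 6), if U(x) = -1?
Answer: -9440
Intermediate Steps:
f(L) = -1
590*((f(2) - 9) - 6) = 590*((-1 - 9) - 6) = 590*(-10 - 6) = 590*(-16) = -9440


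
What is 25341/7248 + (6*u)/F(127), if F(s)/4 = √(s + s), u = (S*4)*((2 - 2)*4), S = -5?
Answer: 8447/2416 ≈ 3.4963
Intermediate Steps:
u = 0 (u = (-5*4)*((2 - 2)*4) = -0*4 = -20*0 = 0)
F(s) = 4*√2*√s (F(s) = 4*√(s + s) = 4*√(2*s) = 4*(√2*√s) = 4*√2*√s)
25341/7248 + (6*u)/F(127) = 25341/7248 + (6*0)/((4*√2*√127)) = 25341*(1/7248) + 0/((4*√254)) = 8447/2416 + 0*(√254/1016) = 8447/2416 + 0 = 8447/2416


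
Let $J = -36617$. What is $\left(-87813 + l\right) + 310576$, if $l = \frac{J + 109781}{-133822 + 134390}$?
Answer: $\frac{31650637}{142} \approx 2.2289 \cdot 10^{5}$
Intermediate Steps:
$l = \frac{18291}{142}$ ($l = \frac{-36617 + 109781}{-133822 + 134390} = \frac{73164}{568} = 73164 \cdot \frac{1}{568} = \frac{18291}{142} \approx 128.81$)
$\left(-87813 + l\right) + 310576 = \left(-87813 + \frac{18291}{142}\right) + 310576 = - \frac{12451155}{142} + 310576 = \frac{31650637}{142}$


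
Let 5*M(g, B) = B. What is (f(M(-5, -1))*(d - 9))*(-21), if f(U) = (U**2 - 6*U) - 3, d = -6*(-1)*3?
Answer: 8316/25 ≈ 332.64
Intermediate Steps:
M(g, B) = B/5
d = 18 (d = -2*(-3)*3 = 6*3 = 18)
f(U) = -3 + U**2 - 6*U
(f(M(-5, -1))*(d - 9))*(-21) = ((-3 + ((1/5)*(-1))**2 - 6*(-1)/5)*(18 - 9))*(-21) = ((-3 + (-1/5)**2 - 6*(-1/5))*9)*(-21) = ((-3 + 1/25 + 6/5)*9)*(-21) = -44/25*9*(-21) = -396/25*(-21) = 8316/25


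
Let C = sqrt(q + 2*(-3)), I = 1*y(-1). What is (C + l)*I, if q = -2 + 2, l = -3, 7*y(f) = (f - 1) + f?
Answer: 9/7 - 3*I*sqrt(6)/7 ≈ 1.2857 - 1.0498*I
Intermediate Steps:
y(f) = -1/7 + 2*f/7 (y(f) = ((f - 1) + f)/7 = ((-1 + f) + f)/7 = (-1 + 2*f)/7 = -1/7 + 2*f/7)
q = 0
I = -3/7 (I = 1*(-1/7 + (2/7)*(-1)) = 1*(-1/7 - 2/7) = 1*(-3/7) = -3/7 ≈ -0.42857)
C = I*sqrt(6) (C = sqrt(0 + 2*(-3)) = sqrt(0 - 6) = sqrt(-6) = I*sqrt(6) ≈ 2.4495*I)
(C + l)*I = (I*sqrt(6) - 3)*(-3/7) = (-3 + I*sqrt(6))*(-3/7) = 9/7 - 3*I*sqrt(6)/7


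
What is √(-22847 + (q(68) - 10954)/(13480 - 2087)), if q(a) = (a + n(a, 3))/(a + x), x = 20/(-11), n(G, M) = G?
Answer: 2*I*√6139689980901386/1036763 ≈ 151.16*I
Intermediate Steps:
x = -20/11 (x = 20*(-1/11) = -20/11 ≈ -1.8182)
q(a) = 2*a/(-20/11 + a) (q(a) = (a + a)/(a - 20/11) = (2*a)/(-20/11 + a) = 2*a/(-20/11 + a))
√(-22847 + (q(68) - 10954)/(13480 - 2087)) = √(-22847 + (22*68/(-20 + 11*68) - 10954)/(13480 - 2087)) = √(-22847 + (22*68/(-20 + 748) - 10954)/11393) = √(-22847 + (22*68/728 - 10954)*(1/11393)) = √(-22847 + (22*68*(1/728) - 10954)*(1/11393)) = √(-22847 + (187/91 - 10954)*(1/11393)) = √(-22847 - 996627/91*1/11393) = √(-22847 - 996627/1036763) = √(-23687920888/1036763) = 2*I*√6139689980901386/1036763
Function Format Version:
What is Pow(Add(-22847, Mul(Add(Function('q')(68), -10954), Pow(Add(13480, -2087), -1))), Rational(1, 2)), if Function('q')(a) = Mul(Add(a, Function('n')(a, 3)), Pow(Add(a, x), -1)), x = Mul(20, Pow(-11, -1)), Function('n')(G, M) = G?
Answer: Mul(Rational(2, 1036763), I, Pow(6139689980901386, Rational(1, 2))) ≈ Mul(151.16, I)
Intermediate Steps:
x = Rational(-20, 11) (x = Mul(20, Rational(-1, 11)) = Rational(-20, 11) ≈ -1.8182)
Function('q')(a) = Mul(2, a, Pow(Add(Rational(-20, 11), a), -1)) (Function('q')(a) = Mul(Add(a, a), Pow(Add(a, Rational(-20, 11)), -1)) = Mul(Mul(2, a), Pow(Add(Rational(-20, 11), a), -1)) = Mul(2, a, Pow(Add(Rational(-20, 11), a), -1)))
Pow(Add(-22847, Mul(Add(Function('q')(68), -10954), Pow(Add(13480, -2087), -1))), Rational(1, 2)) = Pow(Add(-22847, Mul(Add(Mul(22, 68, Pow(Add(-20, Mul(11, 68)), -1)), -10954), Pow(Add(13480, -2087), -1))), Rational(1, 2)) = Pow(Add(-22847, Mul(Add(Mul(22, 68, Pow(Add(-20, 748), -1)), -10954), Pow(11393, -1))), Rational(1, 2)) = Pow(Add(-22847, Mul(Add(Mul(22, 68, Pow(728, -1)), -10954), Rational(1, 11393))), Rational(1, 2)) = Pow(Add(-22847, Mul(Add(Mul(22, 68, Rational(1, 728)), -10954), Rational(1, 11393))), Rational(1, 2)) = Pow(Add(-22847, Mul(Add(Rational(187, 91), -10954), Rational(1, 11393))), Rational(1, 2)) = Pow(Add(-22847, Mul(Rational(-996627, 91), Rational(1, 11393))), Rational(1, 2)) = Pow(Add(-22847, Rational(-996627, 1036763)), Rational(1, 2)) = Pow(Rational(-23687920888, 1036763), Rational(1, 2)) = Mul(Rational(2, 1036763), I, Pow(6139689980901386, Rational(1, 2)))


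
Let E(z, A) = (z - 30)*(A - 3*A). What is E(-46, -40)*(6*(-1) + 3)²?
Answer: -54720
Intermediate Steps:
E(z, A) = -2*A*(-30 + z) (E(z, A) = (-30 + z)*(-2*A) = -2*A*(-30 + z))
E(-46, -40)*(6*(-1) + 3)² = (2*(-40)*(30 - 1*(-46)))*(6*(-1) + 3)² = (2*(-40)*(30 + 46))*(-6 + 3)² = (2*(-40)*76)*(-3)² = -6080*9 = -54720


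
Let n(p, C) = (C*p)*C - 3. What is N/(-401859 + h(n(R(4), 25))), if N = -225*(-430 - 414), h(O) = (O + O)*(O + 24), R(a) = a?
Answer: 37980/2437603 ≈ 0.015581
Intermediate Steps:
n(p, C) = -3 + p*C**2 (n(p, C) = p*C**2 - 3 = -3 + p*C**2)
h(O) = 2*O*(24 + O) (h(O) = (2*O)*(24 + O) = 2*O*(24 + O))
N = 189900 (N = -225*(-844) = 189900)
N/(-401859 + h(n(R(4), 25))) = 189900/(-401859 + 2*(-3 + 4*25**2)*(24 + (-3 + 4*25**2))) = 189900/(-401859 + 2*(-3 + 4*625)*(24 + (-3 + 4*625))) = 189900/(-401859 + 2*(-3 + 2500)*(24 + (-3 + 2500))) = 189900/(-401859 + 2*2497*(24 + 2497)) = 189900/(-401859 + 2*2497*2521) = 189900/(-401859 + 12589874) = 189900/12188015 = 189900*(1/12188015) = 37980/2437603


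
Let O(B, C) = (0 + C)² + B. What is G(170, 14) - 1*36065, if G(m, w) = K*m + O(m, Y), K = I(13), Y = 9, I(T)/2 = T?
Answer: -31394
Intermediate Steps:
I(T) = 2*T
O(B, C) = B + C² (O(B, C) = C² + B = B + C²)
K = 26 (K = 2*13 = 26)
G(m, w) = 81 + 27*m (G(m, w) = 26*m + (m + 9²) = 26*m + (m + 81) = 26*m + (81 + m) = 81 + 27*m)
G(170, 14) - 1*36065 = (81 + 27*170) - 1*36065 = (81 + 4590) - 36065 = 4671 - 36065 = -31394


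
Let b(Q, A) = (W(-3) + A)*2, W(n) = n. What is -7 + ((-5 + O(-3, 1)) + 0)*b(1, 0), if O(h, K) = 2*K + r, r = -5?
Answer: 41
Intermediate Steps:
O(h, K) = -5 + 2*K (O(h, K) = 2*K - 5 = -5 + 2*K)
b(Q, A) = -6 + 2*A (b(Q, A) = (-3 + A)*2 = -6 + 2*A)
-7 + ((-5 + O(-3, 1)) + 0)*b(1, 0) = -7 + ((-5 + (-5 + 2*1)) + 0)*(-6 + 2*0) = -7 + ((-5 + (-5 + 2)) + 0)*(-6 + 0) = -7 + ((-5 - 3) + 0)*(-6) = -7 + (-8 + 0)*(-6) = -7 - 8*(-6) = -7 + 48 = 41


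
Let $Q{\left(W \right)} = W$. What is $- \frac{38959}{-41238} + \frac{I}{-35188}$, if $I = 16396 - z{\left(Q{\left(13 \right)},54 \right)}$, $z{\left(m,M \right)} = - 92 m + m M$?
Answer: $\frac{84297434}{181385343} \approx 0.46474$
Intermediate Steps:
$z{\left(m,M \right)} = - 92 m + M m$
$I = 16890$ ($I = 16396 - 13 \left(-92 + 54\right) = 16396 - 13 \left(-38\right) = 16396 - -494 = 16396 + 494 = 16890$)
$- \frac{38959}{-41238} + \frac{I}{-35188} = - \frac{38959}{-41238} + \frac{16890}{-35188} = \left(-38959\right) \left(- \frac{1}{41238}\right) + 16890 \left(- \frac{1}{35188}\right) = \frac{38959}{41238} - \frac{8445}{17594} = \frac{84297434}{181385343}$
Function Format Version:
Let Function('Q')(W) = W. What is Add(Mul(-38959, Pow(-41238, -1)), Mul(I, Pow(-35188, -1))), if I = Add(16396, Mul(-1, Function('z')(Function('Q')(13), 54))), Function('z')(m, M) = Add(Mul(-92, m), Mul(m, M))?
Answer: Rational(84297434, 181385343) ≈ 0.46474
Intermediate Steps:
Function('z')(m, M) = Add(Mul(-92, m), Mul(M, m))
I = 16890 (I = Add(16396, Mul(-1, Mul(13, Add(-92, 54)))) = Add(16396, Mul(-1, Mul(13, -38))) = Add(16396, Mul(-1, -494)) = Add(16396, 494) = 16890)
Add(Mul(-38959, Pow(-41238, -1)), Mul(I, Pow(-35188, -1))) = Add(Mul(-38959, Pow(-41238, -1)), Mul(16890, Pow(-35188, -1))) = Add(Mul(-38959, Rational(-1, 41238)), Mul(16890, Rational(-1, 35188))) = Add(Rational(38959, 41238), Rational(-8445, 17594)) = Rational(84297434, 181385343)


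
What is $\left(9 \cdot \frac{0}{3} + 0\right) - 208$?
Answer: $-208$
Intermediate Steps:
$\left(9 \cdot \frac{0}{3} + 0\right) - 208 = \left(9 \cdot 0 \cdot \frac{1}{3} + 0\right) - 208 = \left(9 \cdot 0 + 0\right) - 208 = \left(0 + 0\right) - 208 = 0 - 208 = -208$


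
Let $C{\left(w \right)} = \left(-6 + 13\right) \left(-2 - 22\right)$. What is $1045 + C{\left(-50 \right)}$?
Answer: $877$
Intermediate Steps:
$C{\left(w \right)} = -168$ ($C{\left(w \right)} = 7 \left(-24\right) = -168$)
$1045 + C{\left(-50 \right)} = 1045 - 168 = 877$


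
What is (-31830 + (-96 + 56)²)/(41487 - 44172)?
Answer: 6046/537 ≈ 11.259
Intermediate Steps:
(-31830 + (-96 + 56)²)/(41487 - 44172) = (-31830 + (-40)²)/(-2685) = (-31830 + 1600)*(-1/2685) = -30230*(-1/2685) = 6046/537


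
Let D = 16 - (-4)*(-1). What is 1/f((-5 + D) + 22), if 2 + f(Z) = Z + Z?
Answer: 1/56 ≈ 0.017857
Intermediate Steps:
D = 12 (D = 16 - 1*4 = 16 - 4 = 12)
f(Z) = -2 + 2*Z (f(Z) = -2 + (Z + Z) = -2 + 2*Z)
1/f((-5 + D) + 22) = 1/(-2 + 2*((-5 + 12) + 22)) = 1/(-2 + 2*(7 + 22)) = 1/(-2 + 2*29) = 1/(-2 + 58) = 1/56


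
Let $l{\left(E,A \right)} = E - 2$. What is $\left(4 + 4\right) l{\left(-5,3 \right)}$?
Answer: $-56$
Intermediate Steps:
$l{\left(E,A \right)} = -2 + E$
$\left(4 + 4\right) l{\left(-5,3 \right)} = \left(4 + 4\right) \left(-2 - 5\right) = 8 \left(-7\right) = -56$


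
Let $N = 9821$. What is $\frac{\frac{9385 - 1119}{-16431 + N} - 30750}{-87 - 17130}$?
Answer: $\frac{101632883}{56902185} \approx 1.7861$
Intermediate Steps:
$\frac{\frac{9385 - 1119}{-16431 + N} - 30750}{-87 - 17130} = \frac{\frac{9385 - 1119}{-16431 + 9821} - 30750}{-87 - 17130} = \frac{\frac{8266}{-6610} - 30750}{-17217} = \left(8266 \left(- \frac{1}{6610}\right) - 30750\right) \left(- \frac{1}{17217}\right) = \left(- \frac{4133}{3305} - 30750\right) \left(- \frac{1}{17217}\right) = \left(- \frac{101632883}{3305}\right) \left(- \frac{1}{17217}\right) = \frac{101632883}{56902185}$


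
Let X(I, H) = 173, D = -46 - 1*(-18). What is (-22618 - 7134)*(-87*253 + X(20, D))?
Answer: 649724176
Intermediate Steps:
D = -28 (D = -46 + 18 = -28)
(-22618 - 7134)*(-87*253 + X(20, D)) = (-22618 - 7134)*(-87*253 + 173) = -29752*(-22011 + 173) = -29752*(-21838) = 649724176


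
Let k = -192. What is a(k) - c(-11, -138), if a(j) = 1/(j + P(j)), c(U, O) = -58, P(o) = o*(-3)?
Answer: 22273/384 ≈ 58.003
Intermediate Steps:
P(o) = -3*o
a(j) = -1/(2*j) (a(j) = 1/(j - 3*j) = 1/(-2*j) = -1/(2*j))
a(k) - c(-11, -138) = -1/2/(-192) - 1*(-58) = -1/2*(-1/192) + 58 = 1/384 + 58 = 22273/384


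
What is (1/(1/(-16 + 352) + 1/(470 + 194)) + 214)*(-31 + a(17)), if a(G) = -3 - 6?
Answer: -437104/25 ≈ -17484.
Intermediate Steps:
a(G) = -9
(1/(1/(-16 + 352) + 1/(470 + 194)) + 214)*(-31 + a(17)) = (1/(1/(-16 + 352) + 1/(470 + 194)) + 214)*(-31 - 9) = (1/(1/336 + 1/664) + 214)*(-40) = (1/(125/27888) + 214)*(-40) = (27888/125 + 214)*(-40) = (54638/125)*(-40) = -437104/25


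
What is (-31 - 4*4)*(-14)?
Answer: 658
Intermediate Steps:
(-31 - 4*4)*(-14) = (-31 - 16)*(-14) = -47*(-14) = 658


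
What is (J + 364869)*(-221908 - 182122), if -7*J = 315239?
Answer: -904560141320/7 ≈ -1.2922e+11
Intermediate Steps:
J = -315239/7 (J = -⅐*315239 = -315239/7 ≈ -45034.)
(J + 364869)*(-221908 - 182122) = (-315239/7 + 364869)*(-221908 - 182122) = (2238844/7)*(-404030) = -904560141320/7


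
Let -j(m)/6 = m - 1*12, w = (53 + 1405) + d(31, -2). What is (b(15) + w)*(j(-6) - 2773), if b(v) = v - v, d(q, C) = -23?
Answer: -3824275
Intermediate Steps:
b(v) = 0
w = 1435 (w = (53 + 1405) - 23 = 1458 - 23 = 1435)
j(m) = 72 - 6*m (j(m) = -6*(m - 1*12) = -6*(m - 12) = -6*(-12 + m) = 72 - 6*m)
(b(15) + w)*(j(-6) - 2773) = (0 + 1435)*((72 - 6*(-6)) - 2773) = 1435*((72 + 36) - 2773) = 1435*(108 - 2773) = 1435*(-2665) = -3824275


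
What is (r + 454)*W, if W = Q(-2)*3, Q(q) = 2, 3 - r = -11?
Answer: 2808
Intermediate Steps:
r = 14 (r = 3 - 1*(-11) = 3 + 11 = 14)
W = 6 (W = 2*3 = 6)
(r + 454)*W = (14 + 454)*6 = 468*6 = 2808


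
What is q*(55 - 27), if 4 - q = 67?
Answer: -1764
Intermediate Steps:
q = -63 (q = 4 - 1*67 = 4 - 67 = -63)
q*(55 - 27) = -63*(55 - 27) = -63*28 = -1764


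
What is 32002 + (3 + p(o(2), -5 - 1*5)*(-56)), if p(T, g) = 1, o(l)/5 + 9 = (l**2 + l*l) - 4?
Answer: 31949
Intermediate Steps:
o(l) = -65 + 10*l**2 (o(l) = -45 + 5*((l**2 + l*l) - 4) = -45 + 5*((l**2 + l**2) - 4) = -45 + 5*(2*l**2 - 4) = -45 + 5*(-4 + 2*l**2) = -45 + (-20 + 10*l**2) = -65 + 10*l**2)
32002 + (3 + p(o(2), -5 - 1*5)*(-56)) = 32002 + (3 + 1*(-56)) = 32002 + (3 - 56) = 32002 - 53 = 31949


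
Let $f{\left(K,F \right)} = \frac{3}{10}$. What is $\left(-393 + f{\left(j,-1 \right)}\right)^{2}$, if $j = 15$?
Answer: $\frac{15421329}{100} \approx 1.5421 \cdot 10^{5}$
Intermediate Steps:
$f{\left(K,F \right)} = \frac{3}{10}$ ($f{\left(K,F \right)} = 3 \cdot \frac{1}{10} = \frac{3}{10}$)
$\left(-393 + f{\left(j,-1 \right)}\right)^{2} = \left(-393 + \frac{3}{10}\right)^{2} = \left(- \frac{3927}{10}\right)^{2} = \frac{15421329}{100}$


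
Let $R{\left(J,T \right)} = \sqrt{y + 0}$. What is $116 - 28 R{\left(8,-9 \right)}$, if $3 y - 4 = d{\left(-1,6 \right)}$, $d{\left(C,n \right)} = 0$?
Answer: $116 - \frac{56 \sqrt{3}}{3} \approx 83.668$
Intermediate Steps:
$y = \frac{4}{3}$ ($y = \frac{4}{3} + \frac{1}{3} \cdot 0 = \frac{4}{3} + 0 = \frac{4}{3} \approx 1.3333$)
$R{\left(J,T \right)} = \frac{2 \sqrt{3}}{3}$ ($R{\left(J,T \right)} = \sqrt{\frac{4}{3} + 0} = \sqrt{\frac{4}{3}} = \frac{2 \sqrt{3}}{3}$)
$116 - 28 R{\left(8,-9 \right)} = 116 - 28 \frac{2 \sqrt{3}}{3} = 116 - \frac{56 \sqrt{3}}{3}$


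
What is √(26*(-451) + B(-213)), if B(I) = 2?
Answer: 2*I*√2931 ≈ 108.28*I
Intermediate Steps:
√(26*(-451) + B(-213)) = √(26*(-451) + 2) = √(-11726 + 2) = √(-11724) = 2*I*√2931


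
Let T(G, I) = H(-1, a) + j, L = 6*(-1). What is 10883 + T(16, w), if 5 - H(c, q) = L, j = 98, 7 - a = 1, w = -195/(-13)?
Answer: 10992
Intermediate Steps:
L = -6
w = 15 (w = -195*(-1/13) = 15)
a = 6 (a = 7 - 1*1 = 7 - 1 = 6)
H(c, q) = 11 (H(c, q) = 5 - 1*(-6) = 5 + 6 = 11)
T(G, I) = 109 (T(G, I) = 11 + 98 = 109)
10883 + T(16, w) = 10883 + 109 = 10992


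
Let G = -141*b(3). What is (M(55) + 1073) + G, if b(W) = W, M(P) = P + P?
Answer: 760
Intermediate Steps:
M(P) = 2*P
G = -423 (G = -141*3 = -423)
(M(55) + 1073) + G = (2*55 + 1073) - 423 = (110 + 1073) - 423 = 1183 - 423 = 760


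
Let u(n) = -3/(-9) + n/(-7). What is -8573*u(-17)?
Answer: -497234/21 ≈ -23678.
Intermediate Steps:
u(n) = ⅓ - n/7 (u(n) = -3*(-⅑) + n*(-⅐) = ⅓ - n/7)
-8573*u(-17) = -8573*(⅓ - ⅐*(-17)) = -8573*(⅓ + 17/7) = -8573*58/21 = -497234/21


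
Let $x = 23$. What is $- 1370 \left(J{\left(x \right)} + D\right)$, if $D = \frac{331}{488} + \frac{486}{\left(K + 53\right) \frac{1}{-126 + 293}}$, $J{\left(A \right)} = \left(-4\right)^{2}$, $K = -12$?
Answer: $- \frac{27359417175}{10004} \approx -2.7348 \cdot 10^{6}$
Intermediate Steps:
$J{\left(A \right)} = 16$
$D = \frac{39620627}{20008}$ ($D = \frac{331}{488} + \frac{486}{\left(-12 + 53\right) \frac{1}{-126 + 293}} = 331 \cdot \frac{1}{488} + \frac{486}{41 \cdot \frac{1}{167}} = \frac{331}{488} + \frac{486}{41 \cdot \frac{1}{167}} = \frac{331}{488} + \frac{486}{\frac{41}{167}} = \frac{331}{488} + 486 \cdot \frac{167}{41} = \frac{331}{488} + \frac{81162}{41} = \frac{39620627}{20008} \approx 1980.2$)
$- 1370 \left(J{\left(x \right)} + D\right) = - 1370 \left(16 + \frac{39620627}{20008}\right) = \left(-1370\right) \frac{39940755}{20008} = - \frac{27359417175}{10004}$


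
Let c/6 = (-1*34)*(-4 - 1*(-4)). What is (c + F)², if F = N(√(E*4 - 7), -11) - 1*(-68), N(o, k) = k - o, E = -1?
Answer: (57 - I*√11)² ≈ 3238.0 - 378.1*I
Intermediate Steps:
c = 0 (c = 6*((-1*34)*(-4 - 1*(-4))) = 6*(-34*(-4 + 4)) = 6*(-34*0) = 6*0 = 0)
F = 57 - I*√11 (F = (-11 - √(-1*4 - 7)) - 1*(-68) = (-11 - √(-4 - 7)) + 68 = (-11 - √(-11)) + 68 = (-11 - I*√11) + 68 = 57 - I*√11 ≈ 57.0 - 3.3166*I)
(c + F)² = (0 + (57 - I*√11))² = (57 - I*√11)²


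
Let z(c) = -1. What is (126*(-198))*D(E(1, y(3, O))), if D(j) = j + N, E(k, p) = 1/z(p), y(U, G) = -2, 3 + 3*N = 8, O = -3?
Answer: -16632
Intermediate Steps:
N = 5/3 (N = -1 + (1/3)*8 = -1 + 8/3 = 5/3 ≈ 1.6667)
E(k, p) = -1 (E(k, p) = 1/(-1) = -1)
D(j) = 5/3 + j (D(j) = j + 5/3 = 5/3 + j)
(126*(-198))*D(E(1, y(3, O))) = (126*(-198))*(5/3 - 1) = -24948*2/3 = -16632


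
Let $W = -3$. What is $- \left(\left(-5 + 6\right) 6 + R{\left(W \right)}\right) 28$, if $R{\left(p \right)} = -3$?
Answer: $-84$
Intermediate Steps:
$- \left(\left(-5 + 6\right) 6 + R{\left(W \right)}\right) 28 = - \left(\left(-5 + 6\right) 6 - 3\right) 28 = - \left(1 \cdot 6 - 3\right) 28 = - \left(6 - 3\right) 28 = - 3 \cdot 28 = \left(-1\right) 84 = -84$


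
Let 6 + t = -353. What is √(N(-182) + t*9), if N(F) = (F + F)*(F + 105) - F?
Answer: √24979 ≈ 158.05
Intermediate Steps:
t = -359 (t = -6 - 353 = -359)
N(F) = -F + 2*F*(105 + F) (N(F) = (2*F)*(105 + F) - F = 2*F*(105 + F) - F = -F + 2*F*(105 + F))
√(N(-182) + t*9) = √(-182*(209 + 2*(-182)) - 359*9) = √(-182*(209 - 364) - 3231) = √(-182*(-155) - 3231) = √(28210 - 3231) = √24979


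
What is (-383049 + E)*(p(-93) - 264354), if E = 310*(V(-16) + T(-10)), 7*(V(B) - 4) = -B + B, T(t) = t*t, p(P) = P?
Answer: 92770387623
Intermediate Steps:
T(t) = t²
V(B) = 4 (V(B) = 4 + (-B + B)/7 = 4 + (⅐)*0 = 4 + 0 = 4)
E = 32240 (E = 310*(4 + (-10)²) = 310*(4 + 100) = 310*104 = 32240)
(-383049 + E)*(p(-93) - 264354) = (-383049 + 32240)*(-93 - 264354) = -350809*(-264447) = 92770387623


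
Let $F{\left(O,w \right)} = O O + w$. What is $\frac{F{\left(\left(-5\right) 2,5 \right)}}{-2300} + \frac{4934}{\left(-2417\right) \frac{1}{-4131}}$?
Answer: $\frac{9375832083}{1111820} \approx 8432.9$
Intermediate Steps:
$F{\left(O,w \right)} = w + O^{2}$ ($F{\left(O,w \right)} = O^{2} + w = w + O^{2}$)
$\frac{F{\left(\left(-5\right) 2,5 \right)}}{-2300} + \frac{4934}{\left(-2417\right) \frac{1}{-4131}} = \frac{5 + \left(\left(-5\right) 2\right)^{2}}{-2300} + \frac{4934}{\left(-2417\right) \frac{1}{-4131}} = \left(5 + \left(-10\right)^{2}\right) \left(- \frac{1}{2300}\right) + \frac{4934}{\left(-2417\right) \left(- \frac{1}{4131}\right)} = \left(5 + 100\right) \left(- \frac{1}{2300}\right) + \frac{4934}{\frac{2417}{4131}} = 105 \left(- \frac{1}{2300}\right) + 4934 \cdot \frac{4131}{2417} = - \frac{21}{460} + \frac{20382354}{2417} = \frac{9375832083}{1111820}$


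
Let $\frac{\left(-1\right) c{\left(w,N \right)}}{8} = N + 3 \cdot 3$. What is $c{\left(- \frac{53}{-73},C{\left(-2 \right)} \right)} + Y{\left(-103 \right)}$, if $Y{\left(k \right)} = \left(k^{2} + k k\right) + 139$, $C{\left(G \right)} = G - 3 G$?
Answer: $21253$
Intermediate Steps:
$C{\left(G \right)} = - 2 G$
$Y{\left(k \right)} = 139 + 2 k^{2}$ ($Y{\left(k \right)} = \left(k^{2} + k^{2}\right) + 139 = 2 k^{2} + 139 = 139 + 2 k^{2}$)
$c{\left(w,N \right)} = -72 - 8 N$ ($c{\left(w,N \right)} = - 8 \left(N + 3 \cdot 3\right) = - 8 \left(N + 9\right) = - 8 \left(9 + N\right) = -72 - 8 N$)
$c{\left(- \frac{53}{-73},C{\left(-2 \right)} \right)} + Y{\left(-103 \right)} = \left(-72 - 8 \left(\left(-2\right) \left(-2\right)\right)\right) + \left(139 + 2 \left(-103\right)^{2}\right) = \left(-72 - 32\right) + \left(139 + 2 \cdot 10609\right) = \left(-72 - 32\right) + \left(139 + 21218\right) = -104 + 21357 = 21253$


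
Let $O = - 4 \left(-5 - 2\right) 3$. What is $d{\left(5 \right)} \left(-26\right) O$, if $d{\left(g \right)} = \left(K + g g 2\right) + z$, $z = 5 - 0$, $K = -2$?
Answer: $-115752$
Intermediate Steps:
$z = 5$ ($z = 5 + 0 = 5$)
$O = 84$ ($O = - 4 \left(-5 - 2\right) 3 = \left(-4\right) \left(-7\right) 3 = 28 \cdot 3 = 84$)
$d{\left(g \right)} = 3 + 2 g^{2}$ ($d{\left(g \right)} = \left(-2 + g g 2\right) + 5 = \left(-2 + g^{2} \cdot 2\right) + 5 = \left(-2 + 2 g^{2}\right) + 5 = 3 + 2 g^{2}$)
$d{\left(5 \right)} \left(-26\right) O = \left(3 + 2 \cdot 5^{2}\right) \left(-26\right) 84 = \left(3 + 2 \cdot 25\right) \left(-26\right) 84 = \left(3 + 50\right) \left(-26\right) 84 = 53 \left(-26\right) 84 = \left(-1378\right) 84 = -115752$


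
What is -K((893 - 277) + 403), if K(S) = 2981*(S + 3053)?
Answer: -12138632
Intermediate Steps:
K(S) = 9100993 + 2981*S (K(S) = 2981*(3053 + S) = 9100993 + 2981*S)
-K((893 - 277) + 403) = -(9100993 + 2981*((893 - 277) + 403)) = -(9100993 + 2981*(616 + 403)) = -(9100993 + 2981*1019) = -(9100993 + 3037639) = -1*12138632 = -12138632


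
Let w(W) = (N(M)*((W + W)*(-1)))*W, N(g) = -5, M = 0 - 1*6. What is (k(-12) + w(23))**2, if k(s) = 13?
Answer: 28121809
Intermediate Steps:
M = -6 (M = 0 - 6 = -6)
w(W) = 10*W**2 (w(W) = (-5*(W + W)*(-1))*W = (-5*2*W*(-1))*W = (-(-10)*W)*W = (10*W)*W = 10*W**2)
(k(-12) + w(23))**2 = (13 + 10*23**2)**2 = (13 + 10*529)**2 = (13 + 5290)**2 = 5303**2 = 28121809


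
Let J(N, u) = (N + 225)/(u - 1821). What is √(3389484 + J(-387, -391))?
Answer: √4146138939810/1106 ≈ 1841.1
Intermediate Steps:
J(N, u) = (225 + N)/(-1821 + u)
√(3389484 + J(-387, -391)) = √(3389484 + (225 - 387)/(-1821 - 391)) = √(3389484 - 162/(-2212)) = √(3389484 - 1/2212*(-162)) = √(3389484 + 81/1106) = √(3748769385/1106) = √4146138939810/1106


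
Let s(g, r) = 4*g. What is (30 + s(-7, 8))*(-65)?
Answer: -130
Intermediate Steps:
(30 + s(-7, 8))*(-65) = (30 + 4*(-7))*(-65) = (30 - 28)*(-65) = 2*(-65) = -130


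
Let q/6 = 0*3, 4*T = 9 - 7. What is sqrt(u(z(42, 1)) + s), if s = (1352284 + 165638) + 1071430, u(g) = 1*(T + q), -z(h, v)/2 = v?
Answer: sqrt(10357410)/2 ≈ 1609.1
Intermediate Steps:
z(h, v) = -2*v
T = 1/2 (T = (9 - 7)/4 = (1/4)*2 = 1/2 ≈ 0.50000)
q = 0 (q = 6*(0*3) = 6*0 = 0)
u(g) = 1/2 (u(g) = 1*(1/2 + 0) = 1*(1/2) = 1/2)
s = 2589352 (s = 1517922 + 1071430 = 2589352)
sqrt(u(z(42, 1)) + s) = sqrt(1/2 + 2589352) = sqrt(5178705/2) = sqrt(10357410)/2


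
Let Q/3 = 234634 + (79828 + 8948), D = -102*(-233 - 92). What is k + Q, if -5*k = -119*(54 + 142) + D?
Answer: 4841324/5 ≈ 9.6827e+5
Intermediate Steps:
D = 33150 (D = -102*(-325) = 33150)
k = -9826/5 (k = -(-119*(54 + 142) + 33150)/5 = -(-119*196 + 33150)/5 = -(-23324 + 33150)/5 = -⅕*9826 = -9826/5 ≈ -1965.2)
Q = 970230 (Q = 3*(234634 + (79828 + 8948)) = 3*(234634 + 88776) = 3*323410 = 970230)
k + Q = -9826/5 + 970230 = 4841324/5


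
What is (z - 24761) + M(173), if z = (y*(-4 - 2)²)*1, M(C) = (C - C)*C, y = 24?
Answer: -23897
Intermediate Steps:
M(C) = 0 (M(C) = 0*C = 0)
z = 864 (z = (24*(-4 - 2)²)*1 = (24*(-6)²)*1 = (24*36)*1 = 864*1 = 864)
(z - 24761) + M(173) = (864 - 24761) + 0 = -23897 + 0 = -23897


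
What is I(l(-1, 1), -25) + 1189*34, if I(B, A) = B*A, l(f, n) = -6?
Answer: 40576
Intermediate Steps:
I(B, A) = A*B
I(l(-1, 1), -25) + 1189*34 = -25*(-6) + 1189*34 = 150 + 40426 = 40576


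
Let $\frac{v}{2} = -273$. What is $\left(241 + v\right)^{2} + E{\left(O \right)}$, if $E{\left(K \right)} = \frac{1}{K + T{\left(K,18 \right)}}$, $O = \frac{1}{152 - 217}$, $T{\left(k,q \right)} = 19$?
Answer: $\frac{114792915}{1234} \approx 93025.0$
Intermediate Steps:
$v = -546$ ($v = 2 \left(-273\right) = -546$)
$O = - \frac{1}{65}$ ($O = \frac{1}{152 - 217} = \frac{1}{-65} = - \frac{1}{65} \approx -0.015385$)
$E{\left(K \right)} = \frac{1}{19 + K}$ ($E{\left(K \right)} = \frac{1}{K + 19} = \frac{1}{19 + K}$)
$\left(241 + v\right)^{2} + E{\left(O \right)} = \left(241 - 546\right)^{2} + \frac{1}{19 - \frac{1}{65}} = \left(-305\right)^{2} + \frac{1}{\frac{1234}{65}} = 93025 + \frac{65}{1234} = \frac{114792915}{1234}$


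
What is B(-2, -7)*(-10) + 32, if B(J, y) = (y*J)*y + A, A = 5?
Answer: 962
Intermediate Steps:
B(J, y) = 5 + J*y² (B(J, y) = (y*J)*y + 5 = (J*y)*y + 5 = J*y² + 5 = 5 + J*y²)
B(-2, -7)*(-10) + 32 = (5 - 2*(-7)²)*(-10) + 32 = (5 - 2*49)*(-10) + 32 = (5 - 98)*(-10) + 32 = -93*(-10) + 32 = 930 + 32 = 962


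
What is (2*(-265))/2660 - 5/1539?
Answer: -4363/21546 ≈ -0.20250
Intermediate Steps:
(2*(-265))/2660 - 5/1539 = -530*1/2660 - 5*1/1539 = -53/266 - 5/1539 = -4363/21546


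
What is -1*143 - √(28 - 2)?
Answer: -143 - √26 ≈ -148.10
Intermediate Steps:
-1*143 - √(28 - 2) = -143 - √26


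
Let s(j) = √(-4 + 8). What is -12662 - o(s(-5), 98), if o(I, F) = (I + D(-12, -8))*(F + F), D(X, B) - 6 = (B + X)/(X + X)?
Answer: -43180/3 ≈ -14393.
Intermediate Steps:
D(X, B) = 6 + (B + X)/(2*X) (D(X, B) = 6 + (B + X)/(X + X) = 6 + (B + X)/((2*X)) = 6 + (B + X)*(1/(2*X)) = 6 + (B + X)/(2*X))
s(j) = 2 (s(j) = √4 = 2)
o(I, F) = 2*F*(41/6 + I) (o(I, F) = (I + (½)*(-8 + 13*(-12))/(-12))*(F + F) = (I + (½)*(-1/12)*(-8 - 156))*(2*F) = (I + (½)*(-1/12)*(-164))*(2*F) = (I + 41/6)*(2*F) = (41/6 + I)*(2*F) = 2*F*(41/6 + I))
-12662 - o(s(-5), 98) = -12662 - 98*(41 + 6*2)/3 = -12662 - 98*(41 + 12)/3 = -12662 - 98*53/3 = -12662 - 1*5194/3 = -12662 - 5194/3 = -43180/3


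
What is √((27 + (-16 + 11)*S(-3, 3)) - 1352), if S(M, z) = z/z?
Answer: I*√1330 ≈ 36.469*I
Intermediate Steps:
S(M, z) = 1
√((27 + (-16 + 11)*S(-3, 3)) - 1352) = √((27 + (-16 + 11)*1) - 1352) = √((27 - 5*1) - 1352) = √((27 - 5) - 1352) = √(22 - 1352) = √(-1330) = I*√1330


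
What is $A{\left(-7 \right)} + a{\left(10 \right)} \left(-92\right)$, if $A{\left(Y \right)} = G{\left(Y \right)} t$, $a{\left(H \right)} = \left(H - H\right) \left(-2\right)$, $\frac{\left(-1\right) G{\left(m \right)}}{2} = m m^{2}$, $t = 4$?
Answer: $2744$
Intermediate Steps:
$G{\left(m \right)} = - 2 m^{3}$ ($G{\left(m \right)} = - 2 m m^{2} = - 2 m^{3}$)
$a{\left(H \right)} = 0$ ($a{\left(H \right)} = 0 \left(-2\right) = 0$)
$A{\left(Y \right)} = - 8 Y^{3}$ ($A{\left(Y \right)} = - 2 Y^{3} \cdot 4 = - 8 Y^{3}$)
$A{\left(-7 \right)} + a{\left(10 \right)} \left(-92\right) = - 8 \left(-7\right)^{3} + 0 \left(-92\right) = \left(-8\right) \left(-343\right) + 0 = 2744 + 0 = 2744$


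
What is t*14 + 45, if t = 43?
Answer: 647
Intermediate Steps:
t*14 + 45 = 43*14 + 45 = 602 + 45 = 647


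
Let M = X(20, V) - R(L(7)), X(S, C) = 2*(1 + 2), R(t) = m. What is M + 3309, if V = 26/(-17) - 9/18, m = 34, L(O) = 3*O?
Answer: 3281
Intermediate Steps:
V = -69/34 (V = 26*(-1/17) - 9*1/18 = -26/17 - 1/2 = -69/34 ≈ -2.0294)
R(t) = 34
X(S, C) = 6 (X(S, C) = 2*3 = 6)
M = -28 (M = 6 - 1*34 = 6 - 34 = -28)
M + 3309 = -28 + 3309 = 3281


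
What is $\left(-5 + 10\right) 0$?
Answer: $0$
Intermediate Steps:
$\left(-5 + 10\right) 0 = 5 \cdot 0 = 0$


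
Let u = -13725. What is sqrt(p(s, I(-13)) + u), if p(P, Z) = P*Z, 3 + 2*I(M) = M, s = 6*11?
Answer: I*sqrt(14253) ≈ 119.39*I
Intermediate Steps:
s = 66
I(M) = -3/2 + M/2
sqrt(p(s, I(-13)) + u) = sqrt(66*(-3/2 + (1/2)*(-13)) - 13725) = sqrt(66*(-3/2 - 13/2) - 13725) = sqrt(66*(-8) - 13725) = sqrt(-528 - 13725) = sqrt(-14253) = I*sqrt(14253)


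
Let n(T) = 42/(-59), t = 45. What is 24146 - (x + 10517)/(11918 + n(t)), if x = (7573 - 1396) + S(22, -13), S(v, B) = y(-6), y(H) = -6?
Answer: 1061034433/43945 ≈ 24145.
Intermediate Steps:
S(v, B) = -6
n(T) = -42/59 (n(T) = 42*(-1/59) = -42/59)
x = 6171 (x = (7573 - 1396) - 6 = 6177 - 6 = 6171)
24146 - (x + 10517)/(11918 + n(t)) = 24146 - (6171 + 10517)/(11918 - 42/59) = 24146 - 16688/703120/59 = 24146 - 16688*59/703120 = 24146 - 1*61537/43945 = 24146 - 61537/43945 = 1061034433/43945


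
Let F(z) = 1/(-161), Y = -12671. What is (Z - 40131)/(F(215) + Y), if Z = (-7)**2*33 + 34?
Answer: 10465/3446 ≈ 3.0369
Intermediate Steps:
F(z) = -1/161
Z = 1651 (Z = 49*33 + 34 = 1617 + 34 = 1651)
(Z - 40131)/(F(215) + Y) = (1651 - 40131)/(-1/161 - 12671) = -38480/(-2040032/161) = -38480*(-161/2040032) = 10465/3446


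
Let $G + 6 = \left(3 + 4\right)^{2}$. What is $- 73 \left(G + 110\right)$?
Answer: $-11169$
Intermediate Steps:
$G = 43$ ($G = -6 + \left(3 + 4\right)^{2} = -6 + 7^{2} = -6 + 49 = 43$)
$- 73 \left(G + 110\right) = - 73 \left(43 + 110\right) = \left(-73\right) 153 = -11169$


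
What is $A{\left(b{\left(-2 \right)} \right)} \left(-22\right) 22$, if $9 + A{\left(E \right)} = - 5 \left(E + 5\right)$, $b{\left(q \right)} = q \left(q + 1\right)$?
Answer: $21296$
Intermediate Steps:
$b{\left(q \right)} = q \left(1 + q\right)$
$A{\left(E \right)} = -34 - 5 E$ ($A{\left(E \right)} = -9 - 5 \left(E + 5\right) = -9 - 5 \left(5 + E\right) = -9 - \left(25 + 5 E\right) = -34 - 5 E$)
$A{\left(b{\left(-2 \right)} \right)} \left(-22\right) 22 = \left(-34 - 5 \left(- 2 \left(1 - 2\right)\right)\right) \left(-22\right) 22 = \left(-34 - 5 \left(\left(-2\right) \left(-1\right)\right)\right) \left(-22\right) 22 = \left(-34 - 10\right) \left(-22\right) 22 = \left(-44\right) \left(-22\right) 22 = 968 \cdot 22 = 21296$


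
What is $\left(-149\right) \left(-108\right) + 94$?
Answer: $16186$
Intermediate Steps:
$\left(-149\right) \left(-108\right) + 94 = 16092 + 94 = 16186$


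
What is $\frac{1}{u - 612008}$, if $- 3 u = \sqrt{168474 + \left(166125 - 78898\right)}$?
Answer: $- \frac{5508072}{3370983872875} + \frac{3 \sqrt{255701}}{3370983872875} \approx -1.6335 \cdot 10^{-6}$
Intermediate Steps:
$u = - \frac{\sqrt{255701}}{3}$ ($u = - \frac{\sqrt{168474 + \left(166125 - 78898\right)}}{3} = - \frac{\sqrt{168474 + 87227}}{3} = - \frac{\sqrt{255701}}{3} \approx -168.56$)
$\frac{1}{u - 612008} = \frac{1}{- \frac{\sqrt{255701}}{3} - 612008} = \frac{1}{-612008 - \frac{\sqrt{255701}}{3}}$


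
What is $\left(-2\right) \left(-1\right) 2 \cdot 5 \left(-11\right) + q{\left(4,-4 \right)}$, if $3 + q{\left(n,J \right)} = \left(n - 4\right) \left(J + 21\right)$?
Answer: $-223$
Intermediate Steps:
$q{\left(n,J \right)} = -3 + \left(-4 + n\right) \left(21 + J\right)$ ($q{\left(n,J \right)} = -3 + \left(n - 4\right) \left(J + 21\right) = -3 + \left(-4 + n\right) \left(21 + J\right)$)
$\left(-2\right) \left(-1\right) 2 \cdot 5 \left(-11\right) + q{\left(4,-4 \right)} = \left(-2\right) \left(-1\right) 2 \cdot 5 \left(-11\right) - 3 = 2 \cdot 2 \left(-55\right) + \left(-87 + 16 + 84 - 16\right) = 4 \left(-55\right) - 3 = -220 - 3 = -223$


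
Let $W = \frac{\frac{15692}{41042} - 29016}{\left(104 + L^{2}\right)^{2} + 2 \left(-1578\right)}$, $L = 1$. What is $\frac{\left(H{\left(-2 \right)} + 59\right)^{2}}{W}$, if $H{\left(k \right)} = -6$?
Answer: $- \frac{453596614941}{595429490} \approx -761.8$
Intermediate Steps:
$W = - \frac{595429490}{161479749}$ ($W = \frac{\frac{15692}{41042} - 29016}{\left(104 + 1^{2}\right)^{2} + 2 \left(-1578\right)} = \frac{15692 \cdot \frac{1}{41042} - 29016}{\left(104 + 1\right)^{2} - 3156} = \frac{\frac{7846}{20521} - 29016}{105^{2} - 3156} = - \frac{595429490}{20521 \left(11025 - 3156\right)} = - \frac{595429490}{20521 \cdot 7869} = \left(- \frac{595429490}{20521}\right) \frac{1}{7869} = - \frac{595429490}{161479749} \approx -3.6873$)
$\frac{\left(H{\left(-2 \right)} + 59\right)^{2}}{W} = \frac{\left(-6 + 59\right)^{2}}{- \frac{595429490}{161479749}} = 53^{2} \left(- \frac{161479749}{595429490}\right) = 2809 \left(- \frac{161479749}{595429490}\right) = - \frac{453596614941}{595429490}$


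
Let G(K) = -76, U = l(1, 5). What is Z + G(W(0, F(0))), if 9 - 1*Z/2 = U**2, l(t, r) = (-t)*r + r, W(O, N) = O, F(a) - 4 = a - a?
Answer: -58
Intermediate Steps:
F(a) = 4 (F(a) = 4 + (a - a) = 4 + 0 = 4)
l(t, r) = r - r*t (l(t, r) = -r*t + r = r - r*t)
U = 0 (U = 5*(1 - 1*1) = 5*(1 - 1) = 5*0 = 0)
Z = 18 (Z = 18 - 2*0**2 = 18 - 2*0 = 18 + 0 = 18)
Z + G(W(0, F(0))) = 18 - 76 = -58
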